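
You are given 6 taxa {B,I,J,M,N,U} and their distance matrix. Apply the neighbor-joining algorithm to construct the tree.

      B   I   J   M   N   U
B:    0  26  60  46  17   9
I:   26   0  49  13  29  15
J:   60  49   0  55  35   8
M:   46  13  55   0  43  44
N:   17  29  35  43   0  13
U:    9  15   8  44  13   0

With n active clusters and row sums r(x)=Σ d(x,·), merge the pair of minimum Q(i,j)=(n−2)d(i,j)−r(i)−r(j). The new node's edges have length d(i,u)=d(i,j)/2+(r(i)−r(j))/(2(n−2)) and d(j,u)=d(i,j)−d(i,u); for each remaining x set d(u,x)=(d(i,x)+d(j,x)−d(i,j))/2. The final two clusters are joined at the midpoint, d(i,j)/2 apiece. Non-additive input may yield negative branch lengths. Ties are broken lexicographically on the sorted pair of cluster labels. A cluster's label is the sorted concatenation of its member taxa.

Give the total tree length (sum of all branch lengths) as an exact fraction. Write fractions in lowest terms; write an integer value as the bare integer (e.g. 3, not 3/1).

iteration 1: select I,M (d=13, Q=-281); attach at lengths (-17/8, 121/8); label the merged cluster IM
  updated: d(B,IM)=59/2, d(IM,J)=91/2, d(IM,N)=59/2, d(IM,U)=23
iteration 2: select J,U (d=8, Q=-355/2); attach at lengths (239/12, -143/12); label the merged cluster JU
  updated: d(B,JU)=61/2, d(IM,JU)=121/4, d(JU,N)=20
iteration 3: select B,N (d=17, Q=-219/2); attach at lengths (89/8, 47/8); label the merged cluster BN
  updated: d(BN,IM)=21, d(BN,JU)=67/4
iteration 4: select BN,IM (d=21, Q=-68); attach at lengths (15/4, 69/4); label the merged cluster BIMN
  updated: d(BIMN,JU)=13
iteration 5: select BIMN,JU (d=13); attach at lengths (13/2, 13/2); label the merged cluster BIJMNU
final tree: (((B:89/8,N:47/8):15/4,(I:-17/8,M:121/8):69/4):13/2,(J:239/12,U:-143/12):13/2)
total length: 72

72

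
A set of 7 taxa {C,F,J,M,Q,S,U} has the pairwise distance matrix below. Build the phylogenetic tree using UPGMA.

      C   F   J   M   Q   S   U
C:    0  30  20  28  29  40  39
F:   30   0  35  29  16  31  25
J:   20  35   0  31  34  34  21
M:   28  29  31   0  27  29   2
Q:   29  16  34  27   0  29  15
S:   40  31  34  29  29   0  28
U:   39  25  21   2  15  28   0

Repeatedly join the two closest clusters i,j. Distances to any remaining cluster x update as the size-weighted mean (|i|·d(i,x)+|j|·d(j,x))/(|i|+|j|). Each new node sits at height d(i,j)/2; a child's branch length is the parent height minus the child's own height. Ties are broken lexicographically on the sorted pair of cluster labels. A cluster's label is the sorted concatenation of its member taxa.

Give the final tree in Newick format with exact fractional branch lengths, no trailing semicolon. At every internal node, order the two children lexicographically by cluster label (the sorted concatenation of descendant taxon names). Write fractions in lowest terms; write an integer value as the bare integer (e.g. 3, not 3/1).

step 1: merge (M,U) at d=2; branch lengths M→1, U→1; new cluster MU
  updated: d(C,MU)=67/2, d(F,MU)=27, d(J,MU)=26, d(MU,Q)=21, d(MU,S)=57/2
step 2: merge (F,Q) at d=16; branch lengths F→8, Q→8; new cluster FQ
  updated: d(C,FQ)=59/2, d(FQ,J)=69/2, d(FQ,MU)=24, d(FQ,S)=30
step 3: merge (C,J) at d=20; branch lengths C→10, J→10; new cluster CJ
  updated: d(CJ,FQ)=32, d(CJ,MU)=119/4, d(CJ,S)=37
step 4: merge (FQ,MU) at d=24; branch lengths FQ→4, MU→11; new cluster FMQU
  updated: d(CJ,FMQU)=247/8, d(FMQU,S)=117/4
step 5: merge (FMQU,S) at d=117/4; branch lengths FMQU→21/8, S→117/8; new cluster FMQSU
  updated: d(CJ,FMQSU)=321/10
step 6: merge (CJ,FMQSU) at d=321/10; branch lengths CJ→121/20, FMQSU→57/40; new cluster CFJMQSU
final tree: ((C:10,J:10):121/20,(((F:8,Q:8):4,(M:1,U:1):11):21/8,S:117/8):57/40)
total length: 3109/40

((C:10,J:10):121/20,(((F:8,Q:8):4,(M:1,U:1):11):21/8,S:117/8):57/40)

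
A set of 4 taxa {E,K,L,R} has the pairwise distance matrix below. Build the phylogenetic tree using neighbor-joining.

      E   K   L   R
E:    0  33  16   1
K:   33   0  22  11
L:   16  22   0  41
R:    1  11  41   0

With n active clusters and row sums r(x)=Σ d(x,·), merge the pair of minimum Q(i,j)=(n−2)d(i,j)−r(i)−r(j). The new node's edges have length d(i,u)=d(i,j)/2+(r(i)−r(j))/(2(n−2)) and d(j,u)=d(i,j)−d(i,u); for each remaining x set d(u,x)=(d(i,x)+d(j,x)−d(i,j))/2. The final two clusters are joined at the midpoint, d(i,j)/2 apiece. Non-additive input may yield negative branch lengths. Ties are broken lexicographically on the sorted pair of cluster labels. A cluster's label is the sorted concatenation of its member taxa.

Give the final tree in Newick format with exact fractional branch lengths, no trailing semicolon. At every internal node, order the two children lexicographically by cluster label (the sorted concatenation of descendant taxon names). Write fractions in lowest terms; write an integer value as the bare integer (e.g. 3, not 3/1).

(((E:-1/4,R:5/4):55/4,K:31/4):57/8,L:57/8)

iteration 1: select E,R (d=1, Q=-101); attach at lengths (-1/4, 5/4); label the merged cluster ER
  updated: d(ER,K)=43/2, d(ER,L)=28
iteration 2: select ER,K (d=43/2, Q=-143/2); attach at lengths (55/4, 31/4); label the merged cluster EKR
  updated: d(EKR,L)=57/4
iteration 3: select EKR,L (d=57/4); attach at lengths (57/8, 57/8); label the merged cluster EKLR
final tree: (((E:-1/4,R:5/4):55/4,K:31/4):57/8,L:57/8)
total length: 147/4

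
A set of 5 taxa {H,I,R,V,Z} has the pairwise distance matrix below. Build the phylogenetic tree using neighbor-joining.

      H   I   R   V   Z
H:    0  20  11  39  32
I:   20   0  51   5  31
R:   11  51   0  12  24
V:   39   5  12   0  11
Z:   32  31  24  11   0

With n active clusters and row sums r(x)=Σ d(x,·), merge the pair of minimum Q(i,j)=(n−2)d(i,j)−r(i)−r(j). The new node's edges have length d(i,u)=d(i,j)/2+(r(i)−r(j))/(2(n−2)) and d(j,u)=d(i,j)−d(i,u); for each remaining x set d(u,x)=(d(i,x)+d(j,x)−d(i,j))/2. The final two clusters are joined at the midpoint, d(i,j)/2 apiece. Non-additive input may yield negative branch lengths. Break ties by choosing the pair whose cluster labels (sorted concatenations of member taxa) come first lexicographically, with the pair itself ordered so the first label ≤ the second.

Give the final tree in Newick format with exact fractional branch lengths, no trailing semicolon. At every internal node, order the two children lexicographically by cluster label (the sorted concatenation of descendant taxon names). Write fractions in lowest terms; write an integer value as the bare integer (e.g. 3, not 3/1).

iteration 1: select H,R (d=11, Q=-167); attach at lengths (37/6, 29/6); label the merged cluster HR
  updated: d(HR,I)=30, d(HR,V)=20, d(HR,Z)=45/2
iteration 2: select HR,Z (d=45/2, Q=-92); attach at lengths (53/4, 37/4); label the merged cluster HRZ
  updated: d(HRZ,I)=77/4, d(HRZ,V)=17/4
iteration 3: select HRZ,I (d=77/4, Q=-57/2); attach at lengths (37/4, 10); label the merged cluster HIRZ
  updated: d(HIRZ,V)=-5
iteration 4: select HIRZ,V (d=-5); attach at lengths (-5/2, -5/2); label the merged cluster HIRVZ
final tree: ((((H:37/6,R:29/6):53/4,Z:37/4):37/4,I:10):-5/2,V:-5/2)
total length: 191/4

((((H:37/6,R:29/6):53/4,Z:37/4):37/4,I:10):-5/2,V:-5/2)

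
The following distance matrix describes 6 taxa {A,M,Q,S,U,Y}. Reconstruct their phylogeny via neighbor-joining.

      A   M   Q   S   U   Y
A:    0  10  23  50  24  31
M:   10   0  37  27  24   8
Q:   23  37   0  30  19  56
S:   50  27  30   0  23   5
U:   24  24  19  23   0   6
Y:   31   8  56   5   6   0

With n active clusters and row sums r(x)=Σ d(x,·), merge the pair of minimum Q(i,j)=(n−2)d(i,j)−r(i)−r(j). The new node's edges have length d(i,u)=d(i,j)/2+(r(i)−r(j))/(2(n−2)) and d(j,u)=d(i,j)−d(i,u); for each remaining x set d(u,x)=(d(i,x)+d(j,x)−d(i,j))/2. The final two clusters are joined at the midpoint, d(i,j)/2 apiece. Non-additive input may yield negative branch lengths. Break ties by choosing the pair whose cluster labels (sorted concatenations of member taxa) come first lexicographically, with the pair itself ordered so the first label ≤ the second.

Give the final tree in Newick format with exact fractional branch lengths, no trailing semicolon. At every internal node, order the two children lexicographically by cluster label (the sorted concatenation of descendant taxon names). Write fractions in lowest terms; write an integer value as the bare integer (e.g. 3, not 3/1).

((((A:13/2,M:7/2):31/4,Q:69/4):13/2,(S:49/8,Y:-9/8):12):0,U:0)

iteration 1: select S,Y (d=5, Q=-221); attach at lengths (49/8, -9/8); label the merged cluster SY
  updated: d(A,SY)=38, d(M,SY)=15, d(Q,SY)=81/2, d(SY,U)=12
iteration 2: select A,M (d=10, Q=-151); attach at lengths (13/2, 7/2); label the merged cluster AM
  updated: d(AM,Q)=25, d(AM,SY)=43/2, d(AM,U)=19
iteration 3: select AM,Q (d=25, Q=-100); attach at lengths (31/4, 69/4); label the merged cluster AMQ
  updated: d(AMQ,SY)=37/2, d(AMQ,U)=13/2
iteration 4: select AMQ,SY (d=37/2, Q=-37); attach at lengths (13/2, 12); label the merged cluster AMQSY
  updated: d(AMQSY,U)=0
iteration 5: select AMQSY,U (d=0); attach at lengths (0, 0); label the merged cluster AMQSUY
final tree: ((((A:13/2,M:7/2):31/4,Q:69/4):13/2,(S:49/8,Y:-9/8):12):0,U:0)
total length: 117/2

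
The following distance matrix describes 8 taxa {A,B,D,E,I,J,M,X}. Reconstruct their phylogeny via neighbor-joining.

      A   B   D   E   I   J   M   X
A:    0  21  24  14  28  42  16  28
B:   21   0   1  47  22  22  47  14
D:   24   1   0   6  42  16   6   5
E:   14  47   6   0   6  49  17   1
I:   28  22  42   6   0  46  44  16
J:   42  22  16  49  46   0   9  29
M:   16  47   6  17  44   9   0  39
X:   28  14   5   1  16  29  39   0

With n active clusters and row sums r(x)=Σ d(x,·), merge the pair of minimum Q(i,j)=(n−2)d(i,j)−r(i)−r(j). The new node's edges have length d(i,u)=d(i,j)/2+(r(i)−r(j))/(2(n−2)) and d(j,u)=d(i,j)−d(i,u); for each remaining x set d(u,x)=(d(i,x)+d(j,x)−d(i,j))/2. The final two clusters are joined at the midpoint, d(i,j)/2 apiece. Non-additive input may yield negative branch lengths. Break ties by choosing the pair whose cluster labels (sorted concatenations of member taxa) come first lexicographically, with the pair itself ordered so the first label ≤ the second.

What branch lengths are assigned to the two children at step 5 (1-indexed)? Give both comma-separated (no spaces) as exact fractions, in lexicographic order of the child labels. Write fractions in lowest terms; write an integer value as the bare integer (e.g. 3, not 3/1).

187/16,137/16

1. join J+M (d=9, Q=-337) ⇒ JM; edges |J|=89/12, |M|=19/12
  updated: d(A,JM)=49/2, d(B,JM)=30, d(D,JM)=13/2, d(E,JM)=57/2, d(I,JM)=81/2, d(JM,X)=59/2
2. join E+I (d=6, Q=-227) ⇒ EI; edges |E|=-11/5, |I|=41/5
  updated: d(A,EI)=18, d(B,EI)=63/2, d(D,EI)=21, d(EI,JM)=63/2, d(EI,X)=11/2
3. join EI+X (d=11/2, Q=-335/2) ⇒ EIX; edges |EI|=95/16, |X|=-7/16
  updated: d(A,EIX)=81/4, d(B,EIX)=20, d(D,EIX)=41/4, d(EIX,JM)=111/4
4. join D+JM (d=13/2, Q=-111) ⇒ DJM; edges |D|=-55/12, |JM|=133/12
  updated: d(A,DJM)=21, d(B,DJM)=49/4, d(DJM,EIX)=63/4
5. join A+EIX (d=81/4, Q=-311/4) ⇒ AEIX; edges |A|=187/16, |EIX|=137/16
  updated: d(AEIX,B)=83/8, d(AEIX,DJM)=33/4
6. join AEIX+B (d=83/8, Q=-247/8) ⇒ ABEIX; edges |AEIX|=51/16, |B|=115/16
  updated: d(ABEIX,DJM)=81/16
7. join ABEIX+DJM (d=81/16) ⇒ ABDEIJMX; edges |ABEIX|=81/32, |DJM|=81/32
final tree: (((A:187/16,((E:-11/5,I:41/5):95/16,X:-7/16):137/16):51/16,B:115/16):81/32,(D:-55/12,(J:89/12,M:19/12):133/12):81/32)
total length: 1003/16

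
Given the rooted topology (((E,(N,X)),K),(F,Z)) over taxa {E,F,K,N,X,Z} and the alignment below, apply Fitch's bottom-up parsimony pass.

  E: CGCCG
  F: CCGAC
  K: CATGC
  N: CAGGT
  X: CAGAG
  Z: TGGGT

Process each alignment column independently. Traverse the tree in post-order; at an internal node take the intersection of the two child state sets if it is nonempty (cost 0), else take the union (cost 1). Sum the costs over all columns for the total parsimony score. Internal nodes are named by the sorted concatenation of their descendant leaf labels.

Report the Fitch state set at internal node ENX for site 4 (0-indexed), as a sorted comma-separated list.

NX@0: {C} ∩ {C} = {C} (intersection, +0)
ENX@0: {C} ∩ {C} = {C} (intersection, +0)
EKNX@0: {C} ∩ {C} = {C} (intersection, +0)
FZ@0: {C} ∪ {T} = {C,T} (union, +1)
EFKNXZ@0: {C} ∩ {C,T} = {C} (intersection, +0)
NX@1: {A} ∩ {A} = {A} (intersection, +0)
ENX@1: {G} ∪ {A} = {A,G} (union, +1)
EKNX@1: {A,G} ∩ {A} = {A} (intersection, +0)
FZ@1: {C} ∪ {G} = {C,G} (union, +1)
EFKNXZ@1: {A} ∪ {C,G} = {A,C,G} (union, +1)
NX@2: {G} ∩ {G} = {G} (intersection, +0)
ENX@2: {C} ∪ {G} = {C,G} (union, +1)
EKNX@2: {C,G} ∪ {T} = {C,G,T} (union, +1)
FZ@2: {G} ∩ {G} = {G} (intersection, +0)
EFKNXZ@2: {C,G,T} ∩ {G} = {G} (intersection, +0)
NX@3: {G} ∪ {A} = {A,G} (union, +1)
ENX@3: {C} ∪ {A,G} = {A,C,G} (union, +1)
EKNX@3: {A,C,G} ∩ {G} = {G} (intersection, +0)
FZ@3: {A} ∪ {G} = {A,G} (union, +1)
EFKNXZ@3: {G} ∩ {A,G} = {G} (intersection, +0)
NX@4: {T} ∪ {G} = {G,T} (union, +1)
ENX@4: {G} ∩ {G,T} = {G} (intersection, +0)
EKNX@4: {G} ∪ {C} = {C,G} (union, +1)
FZ@4: {C} ∪ {T} = {C,T} (union, +1)
EFKNXZ@4: {C,G} ∩ {C,T} = {C} (intersection, +0)
per-site changes: [1, 3, 2, 3, 3]; total = 12

G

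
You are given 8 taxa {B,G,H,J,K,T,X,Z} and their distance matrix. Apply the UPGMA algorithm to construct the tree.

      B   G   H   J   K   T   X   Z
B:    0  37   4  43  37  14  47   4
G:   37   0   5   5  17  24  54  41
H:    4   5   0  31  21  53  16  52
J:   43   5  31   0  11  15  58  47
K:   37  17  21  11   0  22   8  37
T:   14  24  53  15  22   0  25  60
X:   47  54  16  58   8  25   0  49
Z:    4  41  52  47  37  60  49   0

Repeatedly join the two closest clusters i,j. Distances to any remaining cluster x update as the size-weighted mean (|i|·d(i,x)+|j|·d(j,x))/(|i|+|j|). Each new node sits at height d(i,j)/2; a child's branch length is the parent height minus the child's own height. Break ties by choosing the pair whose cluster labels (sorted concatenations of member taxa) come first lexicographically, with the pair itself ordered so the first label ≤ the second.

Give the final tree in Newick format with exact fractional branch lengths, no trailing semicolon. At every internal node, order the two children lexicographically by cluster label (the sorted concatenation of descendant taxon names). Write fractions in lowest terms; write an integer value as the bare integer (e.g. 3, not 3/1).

(((B:2,H:2):12,Z:14):59/15,(((G:5/2,J:5/2):29/4,T:39/4):35/6,(K:4,X:4):139/12):47/20)

step 1: merge (B,H) at d=4; branch lengths B→2, H→2; new cluster BH
  updated: d(BH,G)=21, d(BH,J)=37, d(BH,K)=29, d(BH,T)=67/2, d(BH,X)=63/2, d(BH,Z)=28
step 2: merge (G,J) at d=5; branch lengths G→5/2, J→5/2; new cluster GJ
  updated: d(BH,GJ)=29, d(GJ,K)=14, d(GJ,T)=39/2, d(GJ,X)=56, d(GJ,Z)=44
step 3: merge (K,X) at d=8; branch lengths K→4, X→4; new cluster KX
  updated: d(BH,KX)=121/4, d(GJ,KX)=35, d(KX,T)=47/2, d(KX,Z)=43
step 4: merge (GJ,T) at d=39/2; branch lengths GJ→29/4, T→39/4; new cluster GJT
  updated: d(BH,GJT)=61/2, d(GJT,KX)=187/6, d(GJT,Z)=148/3
step 5: merge (BH,Z) at d=28; branch lengths BH→12, Z→14; new cluster BHZ
  updated: d(BHZ,GJT)=331/9, d(BHZ,KX)=69/2
step 6: merge (GJT,KX) at d=187/6; branch lengths GJT→35/6, KX→139/12; new cluster GJKTX
  updated: d(BHZ,GJKTX)=538/15
step 7: merge (BHZ,GJKTX) at d=538/15; branch lengths BHZ→59/15, GJKTX→47/20; new cluster BGHJKTXZ
final tree: (((B:2,H:2):12,Z:14):59/15,(((G:5/2,J:5/2):29/4,T:39/4):35/6,(K:4,X:4):139/12):47/20)
total length: 837/10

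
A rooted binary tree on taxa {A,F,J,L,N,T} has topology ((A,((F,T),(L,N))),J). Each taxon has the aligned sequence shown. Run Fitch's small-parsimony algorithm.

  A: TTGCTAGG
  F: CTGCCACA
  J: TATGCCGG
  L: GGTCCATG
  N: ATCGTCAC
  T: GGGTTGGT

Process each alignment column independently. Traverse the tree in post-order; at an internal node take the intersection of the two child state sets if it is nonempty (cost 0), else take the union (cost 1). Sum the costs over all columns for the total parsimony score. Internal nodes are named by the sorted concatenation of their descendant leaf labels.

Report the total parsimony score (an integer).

site 0, node FT: F={C} ∪ T={G} → {C,G} (+1)
site 0, node LN: L={G} ∪ N={A} → {A,G} (+1)
site 0, node FLNT: FT={C,G} ∩ LN={A,G} → {G} (+0)
site 0, node AFLNT: A={T} ∪ FLNT={G} → {G,T} (+1)
site 0, node AFJLNT: AFLNT={G,T} ∩ J={T} → {T} (+0)
site 1, node FT: F={T} ∪ T={G} → {G,T} (+1)
site 1, node LN: L={G} ∪ N={T} → {G,T} (+1)
site 1, node FLNT: FT={G,T} ∩ LN={G,T} → {G,T} (+0)
site 1, node AFLNT: A={T} ∩ FLNT={G,T} → {T} (+0)
site 1, node AFJLNT: AFLNT={T} ∪ J={A} → {A,T} (+1)
site 2, node FT: F={G} ∩ T={G} → {G} (+0)
site 2, node LN: L={T} ∪ N={C} → {C,T} (+1)
site 2, node FLNT: FT={G} ∪ LN={C,T} → {C,G,T} (+1)
site 2, node AFLNT: A={G} ∩ FLNT={C,G,T} → {G} (+0)
site 2, node AFJLNT: AFLNT={G} ∪ J={T} → {G,T} (+1)
site 3, node FT: F={C} ∪ T={T} → {C,T} (+1)
site 3, node LN: L={C} ∪ N={G} → {C,G} (+1)
site 3, node FLNT: FT={C,T} ∩ LN={C,G} → {C} (+0)
site 3, node AFLNT: A={C} ∩ FLNT={C} → {C} (+0)
site 3, node AFJLNT: AFLNT={C} ∪ J={G} → {C,G} (+1)
site 4, node FT: F={C} ∪ T={T} → {C,T} (+1)
site 4, node LN: L={C} ∪ N={T} → {C,T} (+1)
site 4, node FLNT: FT={C,T} ∩ LN={C,T} → {C,T} (+0)
site 4, node AFLNT: A={T} ∩ FLNT={C,T} → {T} (+0)
site 4, node AFJLNT: AFLNT={T} ∪ J={C} → {C,T} (+1)
site 5, node FT: F={A} ∪ T={G} → {A,G} (+1)
site 5, node LN: L={A} ∪ N={C} → {A,C} (+1)
site 5, node FLNT: FT={A,G} ∩ LN={A,C} → {A} (+0)
site 5, node AFLNT: A={A} ∩ FLNT={A} → {A} (+0)
site 5, node AFJLNT: AFLNT={A} ∪ J={C} → {A,C} (+1)
site 6, node FT: F={C} ∪ T={G} → {C,G} (+1)
site 6, node LN: L={T} ∪ N={A} → {A,T} (+1)
site 6, node FLNT: FT={C,G} ∪ LN={A,T} → {A,C,G,T} (+1)
site 6, node AFLNT: A={G} ∩ FLNT={A,C,G,T} → {G} (+0)
site 6, node AFJLNT: AFLNT={G} ∩ J={G} → {G} (+0)
site 7, node FT: F={A} ∪ T={T} → {A,T} (+1)
site 7, node LN: L={G} ∪ N={C} → {C,G} (+1)
site 7, node FLNT: FT={A,T} ∪ LN={C,G} → {A,C,G,T} (+1)
site 7, node AFLNT: A={G} ∩ FLNT={A,C,G,T} → {G} (+0)
site 7, node AFJLNT: AFLNT={G} ∩ J={G} → {G} (+0)
per-site changes: [3, 3, 3, 3, 3, 3, 3, 3]; total = 24

24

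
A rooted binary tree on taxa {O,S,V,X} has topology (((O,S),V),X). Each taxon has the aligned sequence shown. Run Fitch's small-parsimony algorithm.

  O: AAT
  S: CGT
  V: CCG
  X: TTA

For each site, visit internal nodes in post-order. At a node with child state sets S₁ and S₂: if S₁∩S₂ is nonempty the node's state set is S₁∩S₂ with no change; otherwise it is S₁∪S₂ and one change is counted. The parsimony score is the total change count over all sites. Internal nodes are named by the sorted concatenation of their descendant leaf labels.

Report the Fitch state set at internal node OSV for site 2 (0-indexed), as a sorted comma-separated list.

G,T

site 0, node OS: O={A} ∪ S={C} → {A,C} (+1)
site 0, node OSV: OS={A,C} ∩ V={C} → {C} (+0)
site 0, node OSVX: OSV={C} ∪ X={T} → {C,T} (+1)
site 1, node OS: O={A} ∪ S={G} → {A,G} (+1)
site 1, node OSV: OS={A,G} ∪ V={C} → {A,C,G} (+1)
site 1, node OSVX: OSV={A,C,G} ∪ X={T} → {A,C,G,T} (+1)
site 2, node OS: O={T} ∩ S={T} → {T} (+0)
site 2, node OSV: OS={T} ∪ V={G} → {G,T} (+1)
site 2, node OSVX: OSV={G,T} ∪ X={A} → {A,G,T} (+1)
per-site changes: [2, 3, 2]; total = 7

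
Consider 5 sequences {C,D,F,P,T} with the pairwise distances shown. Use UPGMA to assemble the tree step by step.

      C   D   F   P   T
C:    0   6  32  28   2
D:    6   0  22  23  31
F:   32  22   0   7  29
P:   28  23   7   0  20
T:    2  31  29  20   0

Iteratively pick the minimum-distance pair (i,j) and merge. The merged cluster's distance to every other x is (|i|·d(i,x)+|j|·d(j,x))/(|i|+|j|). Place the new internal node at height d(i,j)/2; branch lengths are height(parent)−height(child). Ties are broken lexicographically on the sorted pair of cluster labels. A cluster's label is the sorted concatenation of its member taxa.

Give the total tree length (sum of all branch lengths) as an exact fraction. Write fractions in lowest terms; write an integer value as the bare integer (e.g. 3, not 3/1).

473/12

1. join C+T (d=2) ⇒ CT; edges |C|=1, |T|=1
  updated: d(CT,D)=37/2, d(CT,F)=61/2, d(CT,P)=24
2. join F+P (d=7) ⇒ FP; edges |F|=7/2, |P|=7/2
  updated: d(CT,FP)=109/4, d(D,FP)=45/2
3. join CT+D (d=37/2) ⇒ CDT; edges |CT|=33/4, |D|=37/4
  updated: d(CDT,FP)=77/3
4. join CDT+FP (d=77/3) ⇒ CDFPT; edges |CDT|=43/12, |FP|=28/3
final tree: (((C:1,T:1):33/4,D:37/4):43/12,(F:7/2,P:7/2):28/3)
total length: 473/12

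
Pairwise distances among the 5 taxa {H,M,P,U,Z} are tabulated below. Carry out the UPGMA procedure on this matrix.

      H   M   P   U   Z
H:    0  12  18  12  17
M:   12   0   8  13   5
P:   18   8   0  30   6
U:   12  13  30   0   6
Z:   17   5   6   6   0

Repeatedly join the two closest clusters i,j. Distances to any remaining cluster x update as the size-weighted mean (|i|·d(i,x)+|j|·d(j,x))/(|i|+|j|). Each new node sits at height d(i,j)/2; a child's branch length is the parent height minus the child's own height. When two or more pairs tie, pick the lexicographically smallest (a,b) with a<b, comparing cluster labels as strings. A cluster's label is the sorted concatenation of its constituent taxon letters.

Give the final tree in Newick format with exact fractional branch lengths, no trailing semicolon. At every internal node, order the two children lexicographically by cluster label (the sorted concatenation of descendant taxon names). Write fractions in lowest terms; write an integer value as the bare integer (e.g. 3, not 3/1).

1. join M+Z (d=5) ⇒ MZ; edges |M|=5/2, |Z|=5/2
  updated: d(H,MZ)=29/2, d(MZ,P)=7, d(MZ,U)=19/2
2. join MZ+P (d=7) ⇒ MPZ; edges |MZ|=1, |P|=7/2
  updated: d(H,MPZ)=47/3, d(MPZ,U)=49/3
3. join H+U (d=12) ⇒ HU; edges |H|=6, |U|=6
  updated: d(HU,MPZ)=16
4. join HU+MPZ (d=16) ⇒ HMPUZ; edges |HU|=2, |MPZ|=9/2
final tree: ((H:6,U:6):2,((M:5/2,Z:5/2):1,P:7/2):9/2)
total length: 28

((H:6,U:6):2,((M:5/2,Z:5/2):1,P:7/2):9/2)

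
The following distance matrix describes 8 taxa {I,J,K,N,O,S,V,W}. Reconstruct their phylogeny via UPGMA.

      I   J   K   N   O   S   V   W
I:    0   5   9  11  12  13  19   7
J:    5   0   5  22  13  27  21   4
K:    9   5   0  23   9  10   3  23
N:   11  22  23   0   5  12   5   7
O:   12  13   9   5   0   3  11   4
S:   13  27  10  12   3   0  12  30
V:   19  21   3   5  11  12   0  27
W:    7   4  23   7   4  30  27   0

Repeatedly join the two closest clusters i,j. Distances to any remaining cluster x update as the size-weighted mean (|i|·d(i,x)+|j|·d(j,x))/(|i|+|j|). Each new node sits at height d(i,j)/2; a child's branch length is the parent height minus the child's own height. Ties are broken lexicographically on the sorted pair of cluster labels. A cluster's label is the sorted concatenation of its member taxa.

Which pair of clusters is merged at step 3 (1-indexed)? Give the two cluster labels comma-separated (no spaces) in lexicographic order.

step 1: merge (K,V) at d=3; branch lengths K→3/2, V→3/2; new cluster KV
  updated: d(I,KV)=14, d(J,KV)=13, d(KV,N)=14, d(KV,O)=10, d(KV,S)=11, d(KV,W)=25
step 2: merge (O,S) at d=3; branch lengths O→3/2, S→3/2; new cluster OS
  updated: d(I,OS)=25/2, d(J,OS)=20, d(KV,OS)=21/2, d(N,OS)=17/2, d(OS,W)=17
step 3: merge (J,W) at d=4; branch lengths J→2, W→2; new cluster JW
  updated: d(I,JW)=6, d(JW,KV)=19, d(JW,N)=29/2, d(JW,OS)=37/2
step 4: merge (I,JW) at d=6; branch lengths I→3, JW→1; new cluster IJW
  updated: d(IJW,KV)=52/3, d(IJW,N)=40/3, d(IJW,OS)=33/2
step 5: merge (N,OS) at d=17/2; branch lengths N→17/4, OS→11/4; new cluster NOS
  updated: d(IJW,NOS)=139/9, d(KV,NOS)=35/3
step 6: merge (KV,NOS) at d=35/3; branch lengths KV→13/3, NOS→19/12; new cluster KNOSV
  updated: d(IJW,KNOSV)=81/5
step 7: merge (IJW,KNOSV) at d=81/5; branch lengths IJW→51/10, KNOSV→34/15; new cluster IJKNOSVW
final tree: ((I:3,(J:2,W:2):1):51/10,((K:3/2,V:3/2):13/3,(N:17/4,(O:3/2,S:3/2):11/4):19/12):34/15)
total length: 2057/60

J,W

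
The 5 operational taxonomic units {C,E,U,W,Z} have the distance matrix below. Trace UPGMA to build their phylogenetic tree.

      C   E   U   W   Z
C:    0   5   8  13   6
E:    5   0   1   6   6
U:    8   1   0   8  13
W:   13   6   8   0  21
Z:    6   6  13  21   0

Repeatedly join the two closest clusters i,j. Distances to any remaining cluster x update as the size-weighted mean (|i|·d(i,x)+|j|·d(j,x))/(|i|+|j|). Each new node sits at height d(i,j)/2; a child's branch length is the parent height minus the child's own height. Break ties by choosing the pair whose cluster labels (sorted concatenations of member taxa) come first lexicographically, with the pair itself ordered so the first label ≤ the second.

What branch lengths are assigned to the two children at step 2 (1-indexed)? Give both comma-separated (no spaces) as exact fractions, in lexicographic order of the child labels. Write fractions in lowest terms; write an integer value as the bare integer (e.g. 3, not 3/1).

1. join E+U (d=1) ⇒ EU; edges |E|=1/2, |U|=1/2
  updated: d(C,EU)=13/2, d(EU,W)=7, d(EU,Z)=19/2
2. join C+Z (d=6) ⇒ CZ; edges |C|=3, |Z|=3
  updated: d(CZ,EU)=8, d(CZ,W)=17
3. join EU+W (d=7) ⇒ EUW; edges |EU|=3, |W|=7/2
  updated: d(CZ,EUW)=11
4. join CZ+EUW (d=11) ⇒ CEUWZ; edges |CZ|=5/2, |EUW|=2
final tree: ((C:3,Z:3):5/2,((E:1/2,U:1/2):3,W:7/2):2)
total length: 18

3,3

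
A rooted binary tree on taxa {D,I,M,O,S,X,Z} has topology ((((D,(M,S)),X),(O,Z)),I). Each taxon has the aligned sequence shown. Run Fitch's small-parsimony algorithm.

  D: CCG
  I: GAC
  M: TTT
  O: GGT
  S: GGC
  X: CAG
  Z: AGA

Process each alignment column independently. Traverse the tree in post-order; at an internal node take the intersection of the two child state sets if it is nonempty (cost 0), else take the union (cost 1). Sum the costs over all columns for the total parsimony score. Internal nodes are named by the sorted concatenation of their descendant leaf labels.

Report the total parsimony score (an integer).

13

MS@0: {T} ∪ {G} = {G,T} (union, +1)
DMS@0: {C} ∪ {G,T} = {C,G,T} (union, +1)
DMSX@0: {C,G,T} ∩ {C} = {C} (intersection, +0)
OZ@0: {G} ∪ {A} = {A,G} (union, +1)
DMOSXZ@0: {C} ∪ {A,G} = {A,C,G} (union, +1)
DIMOSXZ@0: {A,C,G} ∩ {G} = {G} (intersection, +0)
MS@1: {T} ∪ {G} = {G,T} (union, +1)
DMS@1: {C} ∪ {G,T} = {C,G,T} (union, +1)
DMSX@1: {C,G,T} ∪ {A} = {A,C,G,T} (union, +1)
OZ@1: {G} ∩ {G} = {G} (intersection, +0)
DMOSXZ@1: {A,C,G,T} ∩ {G} = {G} (intersection, +0)
DIMOSXZ@1: {G} ∪ {A} = {A,G} (union, +1)
MS@2: {T} ∪ {C} = {C,T} (union, +1)
DMS@2: {G} ∪ {C,T} = {C,G,T} (union, +1)
DMSX@2: {C,G,T} ∩ {G} = {G} (intersection, +0)
OZ@2: {T} ∪ {A} = {A,T} (union, +1)
DMOSXZ@2: {G} ∪ {A,T} = {A,G,T} (union, +1)
DIMOSXZ@2: {A,G,T} ∪ {C} = {A,C,G,T} (union, +1)
per-site changes: [4, 4, 5]; total = 13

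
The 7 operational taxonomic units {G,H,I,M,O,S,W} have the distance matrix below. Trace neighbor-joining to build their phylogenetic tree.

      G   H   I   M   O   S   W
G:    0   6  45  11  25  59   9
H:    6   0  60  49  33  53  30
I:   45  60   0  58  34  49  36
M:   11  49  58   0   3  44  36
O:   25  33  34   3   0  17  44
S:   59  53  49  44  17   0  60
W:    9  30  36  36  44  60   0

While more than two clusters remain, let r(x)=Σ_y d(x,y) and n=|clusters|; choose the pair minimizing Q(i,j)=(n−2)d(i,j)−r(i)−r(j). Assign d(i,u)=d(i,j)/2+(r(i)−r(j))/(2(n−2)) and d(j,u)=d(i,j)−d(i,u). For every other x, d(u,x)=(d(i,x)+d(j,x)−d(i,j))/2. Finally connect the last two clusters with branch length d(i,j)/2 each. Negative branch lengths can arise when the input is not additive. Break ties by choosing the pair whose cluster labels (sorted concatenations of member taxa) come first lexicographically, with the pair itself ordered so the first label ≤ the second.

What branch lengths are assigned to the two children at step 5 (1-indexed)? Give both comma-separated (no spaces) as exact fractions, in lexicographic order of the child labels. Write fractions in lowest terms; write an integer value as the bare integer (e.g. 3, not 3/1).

115/16,173/16

iteration 1: select G,H (d=6, Q=-356); attach at lengths (-23/5, 53/5); label the merged cluster GH
  updated: d(GH,I)=99/2, d(GH,M)=27, d(GH,O)=26, d(GH,S)=53, d(GH,W)=33/2
iteration 2: select GH,W (d=33/2, Q=-597/2); attach at lengths (91/16, 173/16); label the merged cluster GHW
  updated: d(GHW,I)=69/2, d(GHW,M)=93/4, d(GHW,O)=107/4, d(GHW,S)=193/4
iteration 3: select GHW,I (d=69/2, Q=-819/4); attach at lengths (81/8, 195/8); label the merged cluster GHIW
  updated: d(GHIW,M)=187/8, d(GHIW,O)=105/8, d(GHIW,S)=251/8
iteration 4: select GHIW,S (d=251/8, Q=-195/2); attach at lengths (153/16, 349/16); label the merged cluster GHISW
  updated: d(GHISW,M)=18, d(GHISW,O)=-5/8
iteration 5: select GHISW,M (d=18, Q=-163/8); attach at lengths (115/16, 173/16); label the merged cluster GHIMSW
  updated: d(GHIMSW,O)=-125/16
iteration 6: select GHIMSW,O (d=-125/16); attach at lengths (-125/32, -125/32); label the merged cluster GHIMOSW
final tree: ((((((G:-23/5,H:53/5):91/16,W:173/16):81/8,I:195/8):153/16,S:349/16):115/16,M:173/16):-125/32,O:-125/32)
total length: 1577/16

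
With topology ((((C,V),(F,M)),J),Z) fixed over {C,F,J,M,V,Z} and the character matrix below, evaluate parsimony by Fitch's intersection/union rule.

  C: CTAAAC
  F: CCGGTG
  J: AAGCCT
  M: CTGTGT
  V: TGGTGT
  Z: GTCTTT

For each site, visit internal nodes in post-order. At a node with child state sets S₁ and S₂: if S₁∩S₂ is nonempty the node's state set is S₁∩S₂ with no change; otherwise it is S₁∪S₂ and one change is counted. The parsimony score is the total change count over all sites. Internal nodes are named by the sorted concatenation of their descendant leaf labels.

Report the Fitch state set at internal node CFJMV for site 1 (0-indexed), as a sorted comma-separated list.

A,T

[col 0] CV: children C:{C}, V:{T} ∪→ {C,T}; cost 1
[col 0] FM: children F:{C}, M:{C} ∩→ {C}; cost 0
[col 0] CFMV: children CV:{C,T}, FM:{C} ∩→ {C}; cost 0
[col 0] CFJMV: children CFMV:{C}, J:{A} ∪→ {A,C}; cost 1
[col 0] CFJMVZ: children CFJMV:{A,C}, Z:{G} ∪→ {A,C,G}; cost 1
[col 1] CV: children C:{T}, V:{G} ∪→ {G,T}; cost 1
[col 1] FM: children F:{C}, M:{T} ∪→ {C,T}; cost 1
[col 1] CFMV: children CV:{G,T}, FM:{C,T} ∩→ {T}; cost 0
[col 1] CFJMV: children CFMV:{T}, J:{A} ∪→ {A,T}; cost 1
[col 1] CFJMVZ: children CFJMV:{A,T}, Z:{T} ∩→ {T}; cost 0
[col 2] CV: children C:{A}, V:{G} ∪→ {A,G}; cost 1
[col 2] FM: children F:{G}, M:{G} ∩→ {G}; cost 0
[col 2] CFMV: children CV:{A,G}, FM:{G} ∩→ {G}; cost 0
[col 2] CFJMV: children CFMV:{G}, J:{G} ∩→ {G}; cost 0
[col 2] CFJMVZ: children CFJMV:{G}, Z:{C} ∪→ {C,G}; cost 1
[col 3] CV: children C:{A}, V:{T} ∪→ {A,T}; cost 1
[col 3] FM: children F:{G}, M:{T} ∪→ {G,T}; cost 1
[col 3] CFMV: children CV:{A,T}, FM:{G,T} ∩→ {T}; cost 0
[col 3] CFJMV: children CFMV:{T}, J:{C} ∪→ {C,T}; cost 1
[col 3] CFJMVZ: children CFJMV:{C,T}, Z:{T} ∩→ {T}; cost 0
[col 4] CV: children C:{A}, V:{G} ∪→ {A,G}; cost 1
[col 4] FM: children F:{T}, M:{G} ∪→ {G,T}; cost 1
[col 4] CFMV: children CV:{A,G}, FM:{G,T} ∩→ {G}; cost 0
[col 4] CFJMV: children CFMV:{G}, J:{C} ∪→ {C,G}; cost 1
[col 4] CFJMVZ: children CFJMV:{C,G}, Z:{T} ∪→ {C,G,T}; cost 1
[col 5] CV: children C:{C}, V:{T} ∪→ {C,T}; cost 1
[col 5] FM: children F:{G}, M:{T} ∪→ {G,T}; cost 1
[col 5] CFMV: children CV:{C,T}, FM:{G,T} ∩→ {T}; cost 0
[col 5] CFJMV: children CFMV:{T}, J:{T} ∩→ {T}; cost 0
[col 5] CFJMVZ: children CFJMV:{T}, Z:{T} ∩→ {T}; cost 0
per-site changes: [3, 3, 2, 3, 4, 2]; total = 17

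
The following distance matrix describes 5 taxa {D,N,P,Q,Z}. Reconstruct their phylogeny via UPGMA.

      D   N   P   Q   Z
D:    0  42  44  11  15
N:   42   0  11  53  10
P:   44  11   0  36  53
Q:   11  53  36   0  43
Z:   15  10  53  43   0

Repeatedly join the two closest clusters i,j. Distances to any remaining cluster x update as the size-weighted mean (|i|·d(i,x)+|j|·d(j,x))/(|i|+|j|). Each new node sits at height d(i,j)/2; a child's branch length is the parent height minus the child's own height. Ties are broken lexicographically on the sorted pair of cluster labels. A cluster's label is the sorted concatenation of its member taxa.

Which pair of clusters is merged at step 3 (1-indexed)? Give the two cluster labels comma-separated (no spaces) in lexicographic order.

NZ,P

iteration 1: select N,Z (d=10); attach at lengths (5, 5); label the merged cluster NZ
  updated: d(D,NZ)=57/2, d(NZ,P)=32, d(NZ,Q)=48
iteration 2: select D,Q (d=11); attach at lengths (11/2, 11/2); label the merged cluster DQ
  updated: d(DQ,NZ)=153/4, d(DQ,P)=40
iteration 3: select NZ,P (d=32); attach at lengths (11, 16); label the merged cluster NPZ
  updated: d(DQ,NPZ)=233/6
iteration 4: select DQ,NPZ (d=233/6); attach at lengths (167/12, 41/12); label the merged cluster DNPQZ
final tree: ((D:11/2,Q:11/2):167/12,((N:5,Z:5):11,P:16):41/12)
total length: 196/3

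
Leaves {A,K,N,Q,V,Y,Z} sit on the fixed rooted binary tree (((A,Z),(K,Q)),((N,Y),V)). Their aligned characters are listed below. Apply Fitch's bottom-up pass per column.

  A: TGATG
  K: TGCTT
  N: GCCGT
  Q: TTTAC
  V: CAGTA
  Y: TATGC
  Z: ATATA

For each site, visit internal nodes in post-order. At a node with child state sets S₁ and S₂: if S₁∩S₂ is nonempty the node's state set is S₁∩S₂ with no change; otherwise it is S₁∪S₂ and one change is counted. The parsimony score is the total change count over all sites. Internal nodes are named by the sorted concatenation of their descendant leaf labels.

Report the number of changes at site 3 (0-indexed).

2

[col 0] AZ: children A:{T}, Z:{A} ∪→ {A,T}; cost 1
[col 0] KQ: children K:{T}, Q:{T} ∩→ {T}; cost 0
[col 0] AKQZ: children AZ:{A,T}, KQ:{T} ∩→ {T}; cost 0
[col 0] NY: children N:{G}, Y:{T} ∪→ {G,T}; cost 1
[col 0] NVY: children NY:{G,T}, V:{C} ∪→ {C,G,T}; cost 1
[col 0] AKNQVYZ: children AKQZ:{T}, NVY:{C,G,T} ∩→ {T}; cost 0
[col 1] AZ: children A:{G}, Z:{T} ∪→ {G,T}; cost 1
[col 1] KQ: children K:{G}, Q:{T} ∪→ {G,T}; cost 1
[col 1] AKQZ: children AZ:{G,T}, KQ:{G,T} ∩→ {G,T}; cost 0
[col 1] NY: children N:{C}, Y:{A} ∪→ {A,C}; cost 1
[col 1] NVY: children NY:{A,C}, V:{A} ∩→ {A}; cost 0
[col 1] AKNQVYZ: children AKQZ:{G,T}, NVY:{A} ∪→ {A,G,T}; cost 1
[col 2] AZ: children A:{A}, Z:{A} ∩→ {A}; cost 0
[col 2] KQ: children K:{C}, Q:{T} ∪→ {C,T}; cost 1
[col 2] AKQZ: children AZ:{A}, KQ:{C,T} ∪→ {A,C,T}; cost 1
[col 2] NY: children N:{C}, Y:{T} ∪→ {C,T}; cost 1
[col 2] NVY: children NY:{C,T}, V:{G} ∪→ {C,G,T}; cost 1
[col 2] AKNQVYZ: children AKQZ:{A,C,T}, NVY:{C,G,T} ∩→ {C,T}; cost 0
[col 3] AZ: children A:{T}, Z:{T} ∩→ {T}; cost 0
[col 3] KQ: children K:{T}, Q:{A} ∪→ {A,T}; cost 1
[col 3] AKQZ: children AZ:{T}, KQ:{A,T} ∩→ {T}; cost 0
[col 3] NY: children N:{G}, Y:{G} ∩→ {G}; cost 0
[col 3] NVY: children NY:{G}, V:{T} ∪→ {G,T}; cost 1
[col 3] AKNQVYZ: children AKQZ:{T}, NVY:{G,T} ∩→ {T}; cost 0
[col 4] AZ: children A:{G}, Z:{A} ∪→ {A,G}; cost 1
[col 4] KQ: children K:{T}, Q:{C} ∪→ {C,T}; cost 1
[col 4] AKQZ: children AZ:{A,G}, KQ:{C,T} ∪→ {A,C,G,T}; cost 1
[col 4] NY: children N:{T}, Y:{C} ∪→ {C,T}; cost 1
[col 4] NVY: children NY:{C,T}, V:{A} ∪→ {A,C,T}; cost 1
[col 4] AKNQVYZ: children AKQZ:{A,C,G,T}, NVY:{A,C,T} ∩→ {A,C,T}; cost 0
per-site changes: [3, 4, 4, 2, 5]; total = 18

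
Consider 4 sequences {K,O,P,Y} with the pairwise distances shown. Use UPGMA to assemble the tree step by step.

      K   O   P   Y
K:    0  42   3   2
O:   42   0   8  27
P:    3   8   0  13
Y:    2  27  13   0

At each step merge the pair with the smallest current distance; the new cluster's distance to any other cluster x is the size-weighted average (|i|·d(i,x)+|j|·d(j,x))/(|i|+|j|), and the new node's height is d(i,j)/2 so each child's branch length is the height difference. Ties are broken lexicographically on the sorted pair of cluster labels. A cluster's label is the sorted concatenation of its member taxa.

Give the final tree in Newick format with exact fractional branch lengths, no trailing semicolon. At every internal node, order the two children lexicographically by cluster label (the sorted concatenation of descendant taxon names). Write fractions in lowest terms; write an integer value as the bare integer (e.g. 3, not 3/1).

(((K:1,Y:1):3,P:4):53/6,O:77/6)

step 1: merge (K,Y) at d=2; branch lengths K→1, Y→1; new cluster KY
  updated: d(KY,O)=69/2, d(KY,P)=8
step 2: merge (KY,P) at d=8; branch lengths KY→3, P→4; new cluster KPY
  updated: d(KPY,O)=77/3
step 3: merge (KPY,O) at d=77/3; branch lengths KPY→53/6, O→77/6; new cluster KOPY
final tree: (((K:1,Y:1):3,P:4):53/6,O:77/6)
total length: 92/3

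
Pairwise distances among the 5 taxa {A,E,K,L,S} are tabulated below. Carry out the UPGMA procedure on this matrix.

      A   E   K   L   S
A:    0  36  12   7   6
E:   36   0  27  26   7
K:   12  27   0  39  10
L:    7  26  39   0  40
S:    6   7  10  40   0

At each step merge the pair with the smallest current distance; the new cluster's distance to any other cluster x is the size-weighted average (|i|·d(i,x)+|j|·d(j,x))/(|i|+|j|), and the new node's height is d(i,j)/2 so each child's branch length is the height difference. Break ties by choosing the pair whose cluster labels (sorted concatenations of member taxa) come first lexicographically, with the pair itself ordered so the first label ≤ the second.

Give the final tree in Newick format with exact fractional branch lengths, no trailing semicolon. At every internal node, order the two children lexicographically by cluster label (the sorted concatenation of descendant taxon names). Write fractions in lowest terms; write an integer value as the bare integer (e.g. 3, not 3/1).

((((A:3,S:3):5/2,K:11/2):37/6,E:35/3):7/3,L:14)

1. join A+S (d=6) ⇒ AS; edges |A|=3, |S|=3
  updated: d(AS,E)=43/2, d(AS,K)=11, d(AS,L)=47/2
2. join AS+K (d=11) ⇒ AKS; edges |AS|=5/2, |K|=11/2
  updated: d(AKS,E)=70/3, d(AKS,L)=86/3
3. join AKS+E (d=70/3) ⇒ AEKS; edges |AKS|=37/6, |E|=35/3
  updated: d(AEKS,L)=28
4. join AEKS+L (d=28) ⇒ AEKLS; edges |AEKS|=7/3, |L|=14
final tree: ((((A:3,S:3):5/2,K:11/2):37/6,E:35/3):7/3,L:14)
total length: 289/6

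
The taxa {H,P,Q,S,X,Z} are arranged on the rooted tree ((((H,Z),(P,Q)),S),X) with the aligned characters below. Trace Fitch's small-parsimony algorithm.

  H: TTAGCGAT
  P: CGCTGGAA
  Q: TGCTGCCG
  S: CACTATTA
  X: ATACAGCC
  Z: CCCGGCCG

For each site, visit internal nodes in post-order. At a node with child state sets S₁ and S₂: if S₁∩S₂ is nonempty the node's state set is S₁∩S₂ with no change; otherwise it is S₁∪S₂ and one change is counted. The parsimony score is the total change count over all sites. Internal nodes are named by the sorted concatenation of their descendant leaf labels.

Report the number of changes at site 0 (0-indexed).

3

site 0, node HZ: H={T} ∪ Z={C} → {C,T} (+1)
site 0, node PQ: P={C} ∪ Q={T} → {C,T} (+1)
site 0, node HPQZ: HZ={C,T} ∩ PQ={C,T} → {C,T} (+0)
site 0, node HPQSZ: HPQZ={C,T} ∩ S={C} → {C} (+0)
site 0, node HPQSXZ: HPQSZ={C} ∪ X={A} → {A,C} (+1)
site 1, node HZ: H={T} ∪ Z={C} → {C,T} (+1)
site 1, node PQ: P={G} ∩ Q={G} → {G} (+0)
site 1, node HPQZ: HZ={C,T} ∪ PQ={G} → {C,G,T} (+1)
site 1, node HPQSZ: HPQZ={C,G,T} ∪ S={A} → {A,C,G,T} (+1)
site 1, node HPQSXZ: HPQSZ={A,C,G,T} ∩ X={T} → {T} (+0)
site 2, node HZ: H={A} ∪ Z={C} → {A,C} (+1)
site 2, node PQ: P={C} ∩ Q={C} → {C} (+0)
site 2, node HPQZ: HZ={A,C} ∩ PQ={C} → {C} (+0)
site 2, node HPQSZ: HPQZ={C} ∩ S={C} → {C} (+0)
site 2, node HPQSXZ: HPQSZ={C} ∪ X={A} → {A,C} (+1)
site 3, node HZ: H={G} ∩ Z={G} → {G} (+0)
site 3, node PQ: P={T} ∩ Q={T} → {T} (+0)
site 3, node HPQZ: HZ={G} ∪ PQ={T} → {G,T} (+1)
site 3, node HPQSZ: HPQZ={G,T} ∩ S={T} → {T} (+0)
site 3, node HPQSXZ: HPQSZ={T} ∪ X={C} → {C,T} (+1)
site 4, node HZ: H={C} ∪ Z={G} → {C,G} (+1)
site 4, node PQ: P={G} ∩ Q={G} → {G} (+0)
site 4, node HPQZ: HZ={C,G} ∩ PQ={G} → {G} (+0)
site 4, node HPQSZ: HPQZ={G} ∪ S={A} → {A,G} (+1)
site 4, node HPQSXZ: HPQSZ={A,G} ∩ X={A} → {A} (+0)
site 5, node HZ: H={G} ∪ Z={C} → {C,G} (+1)
site 5, node PQ: P={G} ∪ Q={C} → {C,G} (+1)
site 5, node HPQZ: HZ={C,G} ∩ PQ={C,G} → {C,G} (+0)
site 5, node HPQSZ: HPQZ={C,G} ∪ S={T} → {C,G,T} (+1)
site 5, node HPQSXZ: HPQSZ={C,G,T} ∩ X={G} → {G} (+0)
site 6, node HZ: H={A} ∪ Z={C} → {A,C} (+1)
site 6, node PQ: P={A} ∪ Q={C} → {A,C} (+1)
site 6, node HPQZ: HZ={A,C} ∩ PQ={A,C} → {A,C} (+0)
site 6, node HPQSZ: HPQZ={A,C} ∪ S={T} → {A,C,T} (+1)
site 6, node HPQSXZ: HPQSZ={A,C,T} ∩ X={C} → {C} (+0)
site 7, node HZ: H={T} ∪ Z={G} → {G,T} (+1)
site 7, node PQ: P={A} ∪ Q={G} → {A,G} (+1)
site 7, node HPQZ: HZ={G,T} ∩ PQ={A,G} → {G} (+0)
site 7, node HPQSZ: HPQZ={G} ∪ S={A} → {A,G} (+1)
site 7, node HPQSXZ: HPQSZ={A,G} ∪ X={C} → {A,C,G} (+1)
per-site changes: [3, 3, 2, 2, 2, 3, 3, 4]; total = 22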